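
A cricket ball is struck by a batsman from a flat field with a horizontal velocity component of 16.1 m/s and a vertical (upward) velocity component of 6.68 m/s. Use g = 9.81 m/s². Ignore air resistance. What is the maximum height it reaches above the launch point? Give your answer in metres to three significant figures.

2.27 m

Peak height H = v_y0² / (2g) = 44.622 / 19.62 = 2.274 m.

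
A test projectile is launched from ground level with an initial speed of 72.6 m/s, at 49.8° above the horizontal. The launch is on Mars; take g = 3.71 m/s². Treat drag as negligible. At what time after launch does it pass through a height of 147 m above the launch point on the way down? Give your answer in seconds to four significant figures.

26.95 s

Horizontal component vₓ = 72.60 cos 49.8° = 46.86 m/s; vertical v_y0 = 72.60 sin 49.8° = 55.45 m/s.
Height y(t) = 55.45 t − 1.855 t² = 147 gives 1.855 t² − 55.45 t + 147 = 0.
Quadratic formula: t = (55.45 ± √1984.1) / 3.71 = (55.45 ± 44.54) / 3.71 → t = 2.940 s or 26.95 s.
The descending-branch root is 26.95 s.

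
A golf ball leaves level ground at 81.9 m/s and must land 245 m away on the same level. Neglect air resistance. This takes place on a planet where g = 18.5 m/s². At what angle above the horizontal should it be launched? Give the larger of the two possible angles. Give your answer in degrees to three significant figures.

R = v₀² sin 2θ / g gives sin 2θ = gR/v₀² = 18.5·245/81.9² = 0.6757.
2θ = 42.51° or 180° − 42.51° = 137.5°, so θ = 21.26° or 68.74°.
The larger angle is 68.74°.

68.7°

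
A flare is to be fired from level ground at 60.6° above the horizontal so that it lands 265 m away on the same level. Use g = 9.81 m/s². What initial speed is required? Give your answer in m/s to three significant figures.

55.1 m/s

Level-ground range: R = v₀² sin(2θ)/g, so v₀ = √(gR / sin 2θ).
v₀ = √(9.81 × 265 / sin 121.2°) = √(2600 / 0.8554) = √3039.2 = 55.13 m/s.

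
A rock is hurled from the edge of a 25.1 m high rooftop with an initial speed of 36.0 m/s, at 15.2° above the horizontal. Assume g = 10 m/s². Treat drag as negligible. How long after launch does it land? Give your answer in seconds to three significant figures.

Resolve: vₓ = 36.00 cos 15.2° = 34.74 m/s and v_y0 = 36.00 sin 15.2° = 9.439 m/s.
With up positive and y = 0 at the ground: y(t) = 25.1 + (9.439) t − 5.000 t². Setting y = 0 and taking the positive root: t = [9.439 + √(9.439² + 2·10.0·25.1)] / 10.0 = (9.439 + 24.31) / 10.0 = 3.375 s.

3.38 s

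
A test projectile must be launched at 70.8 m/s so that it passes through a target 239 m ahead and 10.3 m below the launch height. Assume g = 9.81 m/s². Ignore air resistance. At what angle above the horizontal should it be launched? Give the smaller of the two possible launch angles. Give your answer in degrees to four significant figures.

11.32°

Trajectory: y = x tanθ − g x² (1 + tan²θ)/(2v₀²). With x = 239, y = −10.3, v₀ = 70.8, g = 9.81:
55.89 tan²θ − 239 tanθ + (45.59) = 0.
tanθ = [239 ± √(239² − 4 × 55.89 × (45.59))] / (2 × 55.89) = (239 ± 216.6) / 111.8, giving tanθ = 0.2001 or 4.076.
θ = 11.32° or 76.21°; the smaller is 11.32°.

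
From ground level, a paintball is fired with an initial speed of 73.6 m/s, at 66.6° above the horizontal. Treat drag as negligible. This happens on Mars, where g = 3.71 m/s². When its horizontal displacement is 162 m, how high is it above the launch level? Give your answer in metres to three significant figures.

317 m

Resolve: vₓ = 73.60 cos 66.6° = 29.23 m/s and v_y0 = 73.60 sin 66.6° = 67.55 m/s.
x = vₓ t ⇒ t = 162/29.23 = 5.542 s.
Height: y = v_y0 t − ½ g t² = 67.55 × 5.542 − 1.855 × 5.542² = 374.4 − 56.98 = 317.4 m.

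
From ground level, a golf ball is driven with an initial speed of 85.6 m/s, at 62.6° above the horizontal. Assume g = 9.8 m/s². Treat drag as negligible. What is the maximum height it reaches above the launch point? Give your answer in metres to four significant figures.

Horizontal component vₓ = 85.60 cos 62.6° = 39.39 m/s; vertical v_y0 = 85.60 sin 62.6° = 76.00 m/s.
Maximum height: H = v_y0² / (2g) = 76.00² / (2 × 9.80) = 294.7 m.

294.7 m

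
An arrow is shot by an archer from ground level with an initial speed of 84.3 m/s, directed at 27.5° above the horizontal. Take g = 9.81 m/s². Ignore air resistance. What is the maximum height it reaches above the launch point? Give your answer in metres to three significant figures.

77.2 m

Resolve: vₓ = 84.30 cos 27.5° = 74.78 m/s and v_y0 = 84.30 sin 27.5° = 38.93 m/s.
Peak height H = v_y0² / (2g) = 1515.2 / 19.62 = 77.23 m.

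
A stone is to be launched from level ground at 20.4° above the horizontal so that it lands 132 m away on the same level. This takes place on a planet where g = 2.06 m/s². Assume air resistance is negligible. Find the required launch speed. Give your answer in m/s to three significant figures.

20.4 m/s

From R = (v₀² / g) sin 2θ: v₀ = √(gR / sin 2θ).
v₀ = √(2.06 × 132 / sin 40.80°) = √(271.9 / 0.6534) = √416.15 = 20.40 m/s.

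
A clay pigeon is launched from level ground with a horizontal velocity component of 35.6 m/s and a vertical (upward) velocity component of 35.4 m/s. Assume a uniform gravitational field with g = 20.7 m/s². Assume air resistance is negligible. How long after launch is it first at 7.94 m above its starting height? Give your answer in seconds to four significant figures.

Require v_y0 t − ½ g t² = 7.94, i.e. 10.35 t² − 35.40 t + 7.94 = 0.
Quadratic formula: t = (35.40 ± √924.44) / 20.7 = (35.40 ± 30.40) / 20.7 → t = 0.2413 s or 3.179 s.
The first (ascending) time is 0.2413 s.

0.2413 s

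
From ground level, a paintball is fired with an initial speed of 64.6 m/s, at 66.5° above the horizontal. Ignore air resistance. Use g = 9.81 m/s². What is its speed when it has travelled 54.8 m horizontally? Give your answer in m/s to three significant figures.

46.2 m/s

vₓ = 64.60 cos 66.5° = 25.76 m/s; v_y0 = 64.60 sin 66.5° = 59.24 m/s.
At x = 54.8 m, t = x/vₓ = 54.8/25.76 = 2.127 s.
Vertical velocity there: v_y = v_y0 − g t = 59.24 − 9.81 × 2.127 = 38.37 m/s.
Speed: √(vₓ² + v_y²) = √(25.76² + 38.37²) = 46.22 m/s.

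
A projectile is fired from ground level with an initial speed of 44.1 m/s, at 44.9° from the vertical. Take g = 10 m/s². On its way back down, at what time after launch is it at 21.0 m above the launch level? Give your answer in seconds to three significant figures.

vₓ = 44.10 sin 44.9° = 31.13 m/s; v_y0 = 44.10 cos 44.9° = 31.24 m/s.
Set y = v_y0 t − ½ g t² = 21.0: 5.000 t² − 31.24 t + 21.0 = 0.
Quadratic formula: t = (31.24 ± √555.80) / 10.0 = (31.24 ± 23.58) / 10.0 → t = 0.7662 s or 5.481 s.
The descending-branch root is 5.481 s.

5.48 s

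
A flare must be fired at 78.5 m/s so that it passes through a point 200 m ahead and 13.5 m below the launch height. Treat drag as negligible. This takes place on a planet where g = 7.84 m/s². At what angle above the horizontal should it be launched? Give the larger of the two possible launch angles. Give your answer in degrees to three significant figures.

Trajectory: y = x tanθ − g x² (1 + tan²θ)/(2v₀²). With x = 200, y = −13.5, v₀ = 78.5, g = 7.84:
25.45 tan²θ − 200 tanθ + (11.95) = 0.
tanθ = [200 ± √(200² − 4 × 25.45 × (11.95))] / (2 × 25.45) = (200 ± 196.9) / 50.89, giving tanθ = 0.06019 or 7.800.
θ = 3.444° or 82.69°; the larger is 82.69°.

82.7°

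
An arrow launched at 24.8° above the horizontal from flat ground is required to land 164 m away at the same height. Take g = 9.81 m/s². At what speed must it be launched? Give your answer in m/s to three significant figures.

On level ground R = v₀² sin 2θ / g ⇒ v₀ = √(gR / sin 2θ).
v₀ = √(9.81 × 164 / sin 49.60°) = √(1609 / 0.7615) = √2112.6 = 45.96 m/s.

46.0 m/s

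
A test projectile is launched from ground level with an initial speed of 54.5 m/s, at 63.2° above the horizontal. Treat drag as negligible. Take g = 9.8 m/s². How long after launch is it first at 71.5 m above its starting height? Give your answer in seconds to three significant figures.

1.79 s

Components: vₓ = 54.50 cos 63.2° = 24.57 m/s, v_y0 = 54.50 sin 63.2° = 48.65 m/s.
Require v_y0 t − ½ g t² = 71.5, i.e. 4.900 t² − 48.65 t + 71.5 = 0.
t = [48.65 ± √(48.65² − 2·9.80·71.5)] / 9.80 = (48.65 ± 31.06) / 9.80, so t = 1.794 s or t = 8.134 s.
The first (ascending) time is 1.794 s.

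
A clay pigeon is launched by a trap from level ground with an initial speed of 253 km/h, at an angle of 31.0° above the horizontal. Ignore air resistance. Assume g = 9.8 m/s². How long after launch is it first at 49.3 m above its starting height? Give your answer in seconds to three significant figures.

1.80 s

Convert: 253 km/h = 253/3.6 = 70.28 m/s.
vₓ = 70.28 cos 31.0° = 60.24 m/s; v_y0 = 70.28 sin 31.0° = 36.20 m/s.
Require v_y0 t − ½ g t² = 49.3, i.e. 4.900 t² − 36.20 t + 49.3 = 0.
Quadratic formula: t = (36.20 ± √343.85) / 9.80 = (36.20 ± 18.54) / 9.80 → t = 1.801 s or 5.586 s.
The first (ascending) time is 1.801 s.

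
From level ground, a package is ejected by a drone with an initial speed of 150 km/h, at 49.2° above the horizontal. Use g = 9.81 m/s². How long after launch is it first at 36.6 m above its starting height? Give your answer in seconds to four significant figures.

Convert: 150 km/h = 150/3.6 = 41.67 m/s.
vₓ = 41.67 cos 49.2° = 27.23 m/s; v_y0 = 41.67 sin 49.2° = 31.54 m/s.
Require v_y0 t − ½ g t² = 36.6, i.e. 4.905 t² − 31.54 t + 36.6 = 0.
t = [31.54 ± √(31.54² − 2·9.81·36.6)] / 9.81 = (31.54 ± 16.64) / 9.81, so t = 1.519 s or t = 4.911 s.
The first (ascending) time is 1.519 s.

1.519 s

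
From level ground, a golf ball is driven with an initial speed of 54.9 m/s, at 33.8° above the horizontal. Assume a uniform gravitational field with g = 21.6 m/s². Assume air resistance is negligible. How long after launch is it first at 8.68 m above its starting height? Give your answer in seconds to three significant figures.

0.321 s

vₓ = 54.90 cos 33.8° = 45.62 m/s; v_y0 = 54.90 sin 33.8° = 30.54 m/s.
Height y(t) = 30.54 t − 10.80 t² = 8.68 gives 10.80 t² − 30.54 t + 8.68 = 0.
t = [30.54 ± √(30.54² − 2·21.6·8.68)] / 21.6 = (30.54 ± 23.62) / 21.6, so t = 0.3205 s or t = 2.507 s.
The first (ascending) time is 0.3205 s.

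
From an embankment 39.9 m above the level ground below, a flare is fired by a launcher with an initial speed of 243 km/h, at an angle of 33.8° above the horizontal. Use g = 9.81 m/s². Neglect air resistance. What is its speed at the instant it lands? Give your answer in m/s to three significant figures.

Convert: 243 km/h = 243/3.6 = 67.50 m/s.
Components: vₓ = 67.50 cos 33.8° = 56.09 m/s, v_y0 = 67.50 sin 33.8° = 37.55 m/s.
Vertical motion (up positive, ground at y = 0): 4.905 t² − (37.55) t − 39.9 = 0, so t = (37.55 + √(37.55² + 2·9.81·39.9)) / 9.81 = (37.55 + 46.83) / 9.81 = 8.601 s.
Vertical velocity at impact: v_y = v_y0 − g t = 37.55 − 9.81 × 8.601 = −46.83 m/s.
Speed: |v| = √(vₓ² + v_y²) = √(56.09² + 46.83²) = 73.07 m/s.

73.1 m/s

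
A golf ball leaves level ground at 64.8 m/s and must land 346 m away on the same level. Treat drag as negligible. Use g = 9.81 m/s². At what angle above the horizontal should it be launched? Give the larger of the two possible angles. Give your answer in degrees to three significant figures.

63.0°

Level-ground range R = v₀² sin(2θ)/g ⇒ sin(2θ) = gR/v₀² = 9.81 × 346 / 64.8² = 0.8083.
2θ = 53.93° or 180° − 53.93° = 126.1°, so θ = 26.97° or 63.03°.
The larger angle is 63.03°.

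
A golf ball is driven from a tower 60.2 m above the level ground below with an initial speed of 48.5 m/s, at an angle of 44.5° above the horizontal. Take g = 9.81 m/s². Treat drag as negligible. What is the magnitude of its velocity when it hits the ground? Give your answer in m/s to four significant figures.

vₓ = 48.50 cos 44.5° = 34.59 m/s; v_y0 = 48.50 sin 44.5° = 33.99 m/s.
With up positive and y = 0 at the ground: y(t) = 60.2 + (33.99) t − 4.905 t². Setting y = 0 and taking the positive root: t = [33.99 + √(33.99² + 2·9.81·60.2)] / 9.81 = (33.99 + 48.34) / 9.81 = 8.393 s.
Vertical velocity at impact: v_y = v_y0 − g t = 33.99 − 9.81 × 8.393 = −48.34 m/s.
Speed: |v| = √(vₓ² + v_y²) = √(34.59² + 48.34²) = 59.44 m/s.

59.44 m/s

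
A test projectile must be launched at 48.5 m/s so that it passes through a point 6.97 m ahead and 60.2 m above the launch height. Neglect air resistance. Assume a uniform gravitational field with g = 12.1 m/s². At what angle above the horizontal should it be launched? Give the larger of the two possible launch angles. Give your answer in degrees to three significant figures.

Trajectory: y = x tanθ − g x² (1 + tan²θ)/(2v₀²). With x = 6.97, y = 60.2, v₀ = 48.5, g = 12.1:
0.1250 tan²θ − 6.97 tanθ + (60.32) = 0.
tanθ = [6.97 ± √(6.97² − 4 × 0.1250 × (60.32))] / (2 × 0.1250) = (6.97 ± 4.293) / 0.2499, giving tanθ = 10.71 or 45.07.
θ = 84.67° or 88.73°; the larger is 88.73°.

88.7°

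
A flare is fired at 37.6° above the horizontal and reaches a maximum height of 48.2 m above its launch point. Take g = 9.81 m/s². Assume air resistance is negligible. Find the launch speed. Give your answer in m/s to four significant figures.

50.40 m/s

At the peak v_y = 0, so v_y0 = √(2gH) = √(2 × 9.81 × 48.2) = 30.75 m/s.
v_y0 = v₀ sin θ ⇒ v₀ = 30.75 / sin 37.6° = 50.40 m/s.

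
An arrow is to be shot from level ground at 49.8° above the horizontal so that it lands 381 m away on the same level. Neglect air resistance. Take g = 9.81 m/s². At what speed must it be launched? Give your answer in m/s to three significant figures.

61.6 m/s

On level ground R = v₀² sin 2θ / g ⇒ v₀ = √(gR / sin 2θ).
v₀ = √(9.81 × 381 / sin 99.60°) = √(3738 / 0.9860) = √3790.7 = 61.57 m/s.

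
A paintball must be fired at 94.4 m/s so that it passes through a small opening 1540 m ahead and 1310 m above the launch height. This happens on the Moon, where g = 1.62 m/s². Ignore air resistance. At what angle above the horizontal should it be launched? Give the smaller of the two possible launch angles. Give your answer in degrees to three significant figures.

49.9°

Trajectory: y = x tanθ − g x² (1 + tan²θ)/(2v₀²). With x = 1540, y = 1310, v₀ = 94.4, g = 1.62:
215.6 tan²θ − 1540 tanθ + (1526) = 0.
tanθ = [1540 ± √(1540² − 4 × 215.6 × (1526))] / (2 × 215.6) = (1540 ± 1028) / 431.1, giving tanθ = 1.188 or 5.956.
θ = 49.92° or 80.47°; the smaller is 49.92°.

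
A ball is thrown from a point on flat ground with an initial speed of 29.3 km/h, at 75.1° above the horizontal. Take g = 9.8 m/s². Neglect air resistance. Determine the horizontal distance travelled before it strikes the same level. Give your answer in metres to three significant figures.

Convert: 29.3 km/h = 29.3/3.6 = 8.139 m/s.
Resolve: vₓ = 8.139 cos 75.1° = 2.093 m/s and v_y0 = 8.139 sin 75.1° = 7.865 m/s.
Time aloft: T = 2 v_y0 / g = 2 × 7.865 / 9.80 = 1.605 s.
Horizontal distance R = vₓ T = 2.093 × 1.605 = 3.359 m.

3.36 m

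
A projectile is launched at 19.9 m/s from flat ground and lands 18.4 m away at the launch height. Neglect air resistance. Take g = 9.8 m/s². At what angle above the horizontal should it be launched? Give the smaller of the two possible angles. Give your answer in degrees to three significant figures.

From R = (v₀²/g) sin 2θ: sin 2θ = 9.80 × 18.4 / 396.01 = 0.4553.
2θ = 27.09° or 180° − 27.09° = 152.9°, so θ = 13.54° or 76.46°.
The smaller angle is 13.54°.

13.5°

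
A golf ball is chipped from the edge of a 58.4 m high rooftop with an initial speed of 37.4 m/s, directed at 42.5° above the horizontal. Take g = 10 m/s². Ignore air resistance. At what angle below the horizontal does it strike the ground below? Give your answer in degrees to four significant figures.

vₓ = 37.40 cos 42.5° = 27.57 m/s; v_y0 = 37.40 sin 42.5° = 25.27 m/s.
The projectile lands when y = 58.4 + (25.27) t − ½·10.0·t² = 0. Positive root: t = (25.27 + √(25.27² + 2·10.0·58.4)) / 10.0 = (25.27 + 42.50) / 10.0 = 6.777 s.
At impact: v_y = v_y0 − g t = −42.50 m/s; vₓ = 27.57 m/s.
Angle below horizontal: arctan(|v_y|/vₓ) = arctan(42.50/27.57) = 57.03°.

57.03°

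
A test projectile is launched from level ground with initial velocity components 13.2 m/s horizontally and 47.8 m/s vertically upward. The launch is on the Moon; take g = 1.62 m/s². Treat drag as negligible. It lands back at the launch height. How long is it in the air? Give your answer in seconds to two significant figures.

59 s

It returns to y = 0 when t = 2 v_y0 / g = 2(47.80)/1.62 = 59.01 s.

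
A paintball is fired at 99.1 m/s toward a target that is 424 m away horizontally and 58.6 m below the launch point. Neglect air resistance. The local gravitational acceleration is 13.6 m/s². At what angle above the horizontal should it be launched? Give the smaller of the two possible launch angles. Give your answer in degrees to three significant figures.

9.27°

Trajectory: y = x tanθ − g x² (1 + tan²θ)/(2v₀²). With x = 424, y = −58.6, v₀ = 99.1, g = 13.6:
124.5 tan²θ − 424 tanθ + (65.88) = 0.
tanθ = [424 ± √(424² − 4 × 124.5 × (65.88))] / (2 × 124.5) = (424 ± 383.4) / 249.0, giving tanθ = 0.1632 or 3.243.
θ = 9.268° or 72.86°; the smaller is 9.268°.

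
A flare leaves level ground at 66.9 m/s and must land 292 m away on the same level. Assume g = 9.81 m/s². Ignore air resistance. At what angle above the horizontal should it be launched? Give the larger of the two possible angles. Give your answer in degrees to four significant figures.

Level-ground range R = v₀² sin(2θ)/g ⇒ sin(2θ) = gR/v₀² = 9.81 × 292 / 66.9² = 0.6400.
2θ = 39.79° or 180° − 39.79° = 140.2°, so θ = 19.90° or 70.10°.
The larger angle is 70.10°.

70.10°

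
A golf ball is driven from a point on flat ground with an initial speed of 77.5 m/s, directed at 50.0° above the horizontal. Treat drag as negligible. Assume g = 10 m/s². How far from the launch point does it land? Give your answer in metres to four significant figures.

vₓ = 77.50 cos 50.0° = 49.82 m/s; v_y0 = 77.50 sin 50.0° = 59.37 m/s.
Flight time T = 2 v_y0 / g = 11.87 s.
Horizontal distance R = vₓ T = 49.82 × 11.87 = 591.5 m.

591.5 m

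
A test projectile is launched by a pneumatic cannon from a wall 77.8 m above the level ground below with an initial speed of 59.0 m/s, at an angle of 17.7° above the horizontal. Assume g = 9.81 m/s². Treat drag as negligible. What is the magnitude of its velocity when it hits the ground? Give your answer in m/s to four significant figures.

70.76 m/s

Components: vₓ = 59.00 cos 17.7° = 56.21 m/s, v_y0 = 59.00 sin 17.7° = 17.94 m/s.
Vertical motion (up positive, ground at y = 0): 4.905 t² − (17.94) t − 77.8 = 0, so t = (17.94 + √(17.94² + 2·9.81·77.8)) / 9.81 = (17.94 + 42.99) / 9.81 = 6.211 s.
Vertical velocity at impact: v_y = v_y0 − g t = 17.94 − 9.81 × 6.211 = −42.99 m/s.
Speed: |v| = √(vₓ² + v_y²) = √(56.21² + 42.99²) = 70.76 m/s.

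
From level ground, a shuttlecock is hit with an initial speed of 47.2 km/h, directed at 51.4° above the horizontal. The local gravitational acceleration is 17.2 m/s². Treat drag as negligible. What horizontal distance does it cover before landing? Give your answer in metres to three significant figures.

9.75 m

Convert: 47.2 km/h = 47.2/3.6 = 13.11 m/s.
Components: vₓ = 13.11 cos 51.4° = 8.180 m/s, v_y0 = 13.11 sin 51.4° = 10.25 m/s.
Flight time T = 2 v_y0 / g = 1.191 s.
Range: R = vₓ T = 8.180 × 1.191 = 9.746 m.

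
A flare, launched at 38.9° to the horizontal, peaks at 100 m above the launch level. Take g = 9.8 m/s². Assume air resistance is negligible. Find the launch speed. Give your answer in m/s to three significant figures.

At the peak v_y = 0, so v_y0 = √(2gH) = √(2 × 9.80 × 100) = 44.27 m/s.
v_y0 = v₀ sin θ ⇒ v₀ = 44.27 / sin 38.9° = 70.50 m/s.

70.5 m/s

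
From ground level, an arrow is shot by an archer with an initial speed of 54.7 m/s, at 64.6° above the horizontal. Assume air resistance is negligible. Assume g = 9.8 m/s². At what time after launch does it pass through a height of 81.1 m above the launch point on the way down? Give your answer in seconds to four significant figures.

8.021 s

Horizontal component vₓ = 54.70 cos 64.6° = 23.46 m/s; vertical v_y0 = 54.70 sin 64.6° = 49.41 m/s.
Height y(t) = 49.41 t − 4.900 t² = 81.1 gives 4.900 t² − 49.41 t + 81.1 = 0.
t = [49.41 ± √(49.41² − 2·9.80·81.1)] / 9.80 = (49.41 ± 29.19) / 9.80, so t = 2.064 s or t = 8.021 s.
The descending-branch root is 8.021 s.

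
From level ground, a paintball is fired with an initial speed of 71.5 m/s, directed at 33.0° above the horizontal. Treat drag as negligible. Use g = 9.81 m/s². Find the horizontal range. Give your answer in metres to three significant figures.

vₓ = 71.50 cos 33.0° = 59.96 m/s; v_y0 = 71.50 sin 33.0° = 38.94 m/s.
Flight time T = 2 v_y0 / g = 7.939 s.
Range: R = vₓ T = 59.96 × 7.939 = 476.1 m.

476 m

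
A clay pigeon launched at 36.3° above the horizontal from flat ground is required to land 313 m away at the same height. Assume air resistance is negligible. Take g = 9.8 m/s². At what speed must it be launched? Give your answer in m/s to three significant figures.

56.7 m/s

Level-ground range: R = v₀² sin(2θ)/g, so v₀ = √(gR / sin 2θ).
v₀ = √(9.80 × 313 / sin 72.60°) = √(3067 / 0.9542) = √3214.5 = 56.70 m/s.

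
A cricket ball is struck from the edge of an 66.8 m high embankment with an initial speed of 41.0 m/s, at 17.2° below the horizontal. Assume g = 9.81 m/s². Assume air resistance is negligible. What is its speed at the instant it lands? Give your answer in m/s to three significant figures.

Components: vₓ = 41.00 cos 17.2° = 39.17 m/s, v_y0 = −12.12 m/s (downward).
With up positive and y = 0 at the ground: y(t) = 66.8 + (−12.12) t − 4.905 t². Setting y = 0 and taking the positive root: t = [−12.12 + √(12.12² + 2·9.81·66.8)] / 9.81 = (−12.12 + 38.18) / 9.81 = 2.656 s.
Vertical velocity at impact: v_y = v_y0 − g t = −12.12 − 9.81 × 2.656 = −38.18 m/s.
Speed: |v| = √(vₓ² + v_y²) = √(39.17² + 38.18²) = 54.70 m/s.

54.7 m/s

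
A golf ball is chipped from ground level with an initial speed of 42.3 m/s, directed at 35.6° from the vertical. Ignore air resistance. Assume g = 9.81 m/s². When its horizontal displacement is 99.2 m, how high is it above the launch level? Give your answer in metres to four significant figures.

Components: vₓ = 42.30 sin 35.6° = 24.62 m/s, v_y0 = 42.30 cos 35.6° = 34.39 m/s.
x = vₓ t ⇒ t = 99.2/24.62 = 4.029 s.
Height: y = v_y0 t − ½ g t² = 34.39 × 4.029 − 4.905 × 4.029² = 138.6 − 79.61 = 58.95 m.

58.95 m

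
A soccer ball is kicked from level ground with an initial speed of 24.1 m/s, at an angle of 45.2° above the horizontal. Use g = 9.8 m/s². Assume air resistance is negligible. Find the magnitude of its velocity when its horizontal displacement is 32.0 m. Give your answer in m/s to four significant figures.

17.04 m/s

Resolve: vₓ = 24.10 cos 45.2° = 16.98 m/s and v_y0 = 24.10 sin 45.2° = 17.10 m/s.
At x = 32.0 m, t = x/vₓ = 32.0/16.98 = 1.884 s.
Vertical velocity there: v_y = v_y0 − g t = 17.10 − 9.80 × 1.884 = −1.366 m/s.
Speed: √(vₓ² + v_y²) = √(16.98² + 1.366²) = 17.04 m/s.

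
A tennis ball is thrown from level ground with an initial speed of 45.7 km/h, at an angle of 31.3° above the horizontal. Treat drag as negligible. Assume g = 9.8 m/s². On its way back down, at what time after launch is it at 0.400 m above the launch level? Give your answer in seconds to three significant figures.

Convert: 45.7 km/h = 45.7/3.6 = 12.69 m/s.
vₓ = 12.69 cos 31.3° = 10.85 m/s; v_y0 = 12.69 sin 31.3° = 6.595 m/s.
Set y = v_y0 t − ½ g t² = 0.400: 4.900 t² − 6.595 t + 0.400 = 0.
Quadratic formula: t = (6.595 ± √35.654) / 9.80 = (6.595 ± 5.971) / 9.80 → t = 0.06366 s or 1.282 s.
The descending-branch root is 1.282 s.

1.28 s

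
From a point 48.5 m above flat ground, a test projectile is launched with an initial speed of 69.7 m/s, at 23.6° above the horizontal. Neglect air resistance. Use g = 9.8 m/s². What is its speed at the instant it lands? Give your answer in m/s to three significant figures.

76.2 m/s

Resolve: vₓ = 69.70 cos 23.6° = 63.87 m/s and v_y0 = 69.70 sin 23.6° = 27.90 m/s.
The projectile lands when y = 48.5 + (27.90) t − ½·9.80·t² = 0. Positive root: t = (27.90 + √(27.90² + 2·9.80·48.5)) / 9.80 = (27.90 + 41.58) / 9.80 = 7.091 s.
Vertical velocity at impact: v_y = v_y0 − g t = 27.90 − 9.80 × 7.091 = −41.58 m/s.
Speed: |v| = √(vₓ² + v_y²) = √(63.87² + 41.58²) = 76.21 m/s.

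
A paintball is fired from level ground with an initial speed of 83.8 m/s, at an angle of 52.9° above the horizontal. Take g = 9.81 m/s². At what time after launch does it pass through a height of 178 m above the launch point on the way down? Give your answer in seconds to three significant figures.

vₓ = 83.80 cos 52.9° = 50.55 m/s; v_y0 = 83.80 sin 52.9° = 66.84 m/s.
Set y = v_y0 t − ½ g t² = 178: 4.905 t² − 66.84 t + 178 = 0.
Quadratic formula: t = (66.84 ± √974.90) / 9.81 = (66.84 ± 31.22) / 9.81 → t = 3.630 s or 9.996 s.
The descending-branch root is 9.996 s.

10.0 s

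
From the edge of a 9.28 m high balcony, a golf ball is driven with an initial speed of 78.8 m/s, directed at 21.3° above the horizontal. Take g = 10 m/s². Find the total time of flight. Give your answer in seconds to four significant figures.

Resolve: vₓ = 78.80 cos 21.3° = 73.42 m/s and v_y0 = 78.80 sin 21.3° = 28.62 m/s.
Vertical motion (up positive, ground at y = 0): 5.000 t² − (28.62) t − 9.28 = 0, so t = (28.62 + √(28.62² + 2·10.0·9.28)) / 10.0 = (28.62 + 31.70) / 10.0 = 6.033 s.

6.033 s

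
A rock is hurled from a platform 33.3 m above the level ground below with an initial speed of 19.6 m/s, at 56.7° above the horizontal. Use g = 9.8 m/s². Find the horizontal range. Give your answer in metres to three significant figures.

Horizontal component vₓ = 19.60 cos 56.7° = 10.76 m/s; vertical v_y0 = 19.60 sin 56.7° = 16.38 m/s.
The projectile lands when y = 33.3 + (16.38) t − ½·9.80·t² = 0. Positive root: t = (16.38 + √(16.38² + 2·9.80·33.3)) / 9.80 = (16.38 + 30.35) / 9.80 = 4.768 s.
Horizontal distance: R = vₓ t = 10.76 × 4.768 = 51.31 m.

51.3 m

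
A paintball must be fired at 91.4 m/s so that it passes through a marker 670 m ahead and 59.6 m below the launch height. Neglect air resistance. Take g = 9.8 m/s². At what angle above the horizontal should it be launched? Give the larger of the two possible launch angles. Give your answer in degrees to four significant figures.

65.47°

Trajectory: y = x tanθ − g x² (1 + tan²θ)/(2v₀²). With x = 670, y = −59.6, v₀ = 91.4, g = 9.80:
263.3 tan²θ − 670 tanθ + (203.7) = 0.
tanθ = [670 ± √(670² − 4 × 263.3 × (203.7))] / (2 × 263.3) = (670 ± 484.1) / 526.6, giving tanθ = 0.3530 or 2.192.
θ = 19.44° or 65.47°; the larger is 65.47°.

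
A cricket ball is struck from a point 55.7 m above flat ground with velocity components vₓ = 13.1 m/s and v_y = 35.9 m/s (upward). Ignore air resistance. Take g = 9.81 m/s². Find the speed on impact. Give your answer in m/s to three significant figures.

50.5 m/s

With up positive and y = 0 at the ground: y(t) = 55.7 + (35.90) t − 4.905 t². Setting y = 0 and taking the positive root: t = [35.90 + √(35.90² + 2·9.81·55.7)] / 9.81 = (35.90 + 48.80) / 9.81 = 8.634 s.
Vertical velocity at impact: v_y = v_y0 − g t = 35.90 − 9.81 × 8.634 = −48.80 m/s.
Speed: |v| = √(vₓ² + v_y²) = √(13.10² + 48.80²) = 50.53 m/s.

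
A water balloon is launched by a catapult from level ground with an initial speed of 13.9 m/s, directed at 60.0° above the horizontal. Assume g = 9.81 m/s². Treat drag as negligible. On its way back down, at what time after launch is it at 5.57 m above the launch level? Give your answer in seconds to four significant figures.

1.836 s

Components: vₓ = 13.90 cos 60.0° = 6.950 m/s, v_y0 = 13.90 sin 60.0° = 12.04 m/s.
Set y = v_y0 t − ½ g t² = 5.57: 4.905 t² − 12.04 t + 5.57 = 0.
t = [12.04 ± √(12.04² − 2·9.81·5.57)] / 9.81 = (12.04 ± 5.969) / 9.81, so t = 0.6187 s or t = 1.836 s.
The descending-branch root is 1.836 s.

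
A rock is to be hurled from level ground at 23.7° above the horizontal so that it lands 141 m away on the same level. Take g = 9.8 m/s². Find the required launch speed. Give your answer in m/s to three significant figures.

43.3 m/s

On level ground R = v₀² sin 2θ / g ⇒ v₀ = √(gR / sin 2θ).
v₀ = √(9.80 × 141 / sin 47.40°) = √(1382 / 0.7361) = √1877.2 = 43.33 m/s.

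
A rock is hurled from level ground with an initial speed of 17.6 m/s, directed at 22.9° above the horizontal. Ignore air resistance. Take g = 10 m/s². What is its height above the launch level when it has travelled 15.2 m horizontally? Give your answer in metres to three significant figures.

2.03 m

Components: vₓ = 17.60 cos 22.9° = 16.21 m/s, v_y0 = 17.60 sin 22.9° = 6.849 m/s.
At x = 15.2 m, t = x/vₓ = 15.2/16.21 = 0.9375 s.
Height: y = v_y0 t − ½ g t² = 6.849 × 0.9375 − 5.000 × 0.9375² = 6.421 − 4.395 = 2.026 m.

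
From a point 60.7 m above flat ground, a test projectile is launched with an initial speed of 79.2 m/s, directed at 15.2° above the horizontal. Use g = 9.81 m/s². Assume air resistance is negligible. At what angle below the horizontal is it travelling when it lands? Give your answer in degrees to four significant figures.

27.79°

vₓ = 79.20 cos 15.2° = 76.43 m/s; v_y0 = 79.20 sin 15.2° = 20.77 m/s.
Vertical motion (up positive, ground at y = 0): 4.905 t² − (20.77) t − 60.7 = 0, so t = (20.77 + √(20.77² + 2·9.81·60.7)) / 9.81 = (20.77 + 40.28) / 9.81 = 6.222 s.
At impact: v_y = v_y0 − g t = −40.28 m/s; vₓ = 76.43 m/s.
Angle below horizontal: arctan(|v_y|/vₓ) = arctan(40.28/76.43) = 27.79°.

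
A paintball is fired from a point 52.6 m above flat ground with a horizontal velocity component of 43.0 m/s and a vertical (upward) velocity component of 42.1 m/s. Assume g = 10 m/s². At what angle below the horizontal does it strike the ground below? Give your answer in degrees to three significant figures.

51.0°

With up positive and y = 0 at the ground: y(t) = 52.6 + (42.10) t − 5.000 t². Setting y = 0 and taking the positive root: t = [42.10 + √(42.10² + 2·10.0·52.6)] / 10.0 = (42.10 + 53.15) / 10.0 = 9.525 s.
At impact: v_y = v_y0 − g t = −53.15 m/s; vₓ = 43.00 m/s.
Angle below horizontal: arctan(|v_y|/vₓ) = arctan(53.15/43.00) = 51.02°.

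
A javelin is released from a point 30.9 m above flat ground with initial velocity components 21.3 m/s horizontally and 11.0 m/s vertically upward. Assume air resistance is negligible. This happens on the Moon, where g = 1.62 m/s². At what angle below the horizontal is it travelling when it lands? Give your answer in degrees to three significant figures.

34.9°

Vertical motion (up positive, ground at y = 0): 0.8100 t² − (11.00) t − 30.9 = 0, so t = (11.00 + √(11.00² + 2·1.62·30.9)) / 1.62 = (11.00 + 14.87) / 1.62 = 15.97 s.
At impact: v_y = v_y0 − g t = −14.87 m/s; vₓ = 21.30 m/s.
Angle below horizontal: arctan(|v_y|/vₓ) = arctan(14.87/21.30) = 34.92°.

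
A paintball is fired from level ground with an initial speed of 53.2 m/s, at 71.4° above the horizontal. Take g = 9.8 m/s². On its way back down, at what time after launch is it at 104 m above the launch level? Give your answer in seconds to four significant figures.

7.436 s

Horizontal component vₓ = 53.20 cos 71.4° = 16.97 m/s; vertical v_y0 = 53.20 sin 71.4° = 50.42 m/s.
Require v_y0 t − ½ g t² = 104, i.e. 4.900 t² − 50.42 t + 104 = 0.
t = [50.42 ± √(50.42² − 2·9.80·104)] / 9.80 = (50.42 ± 22.45) / 9.80, so t = 2.854 s or t = 7.436 s.
The descending-branch root is 7.436 s.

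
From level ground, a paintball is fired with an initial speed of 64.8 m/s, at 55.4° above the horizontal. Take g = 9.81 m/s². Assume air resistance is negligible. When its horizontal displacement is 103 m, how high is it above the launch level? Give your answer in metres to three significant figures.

111 m

Resolve: vₓ = 64.80 cos 55.4° = 36.80 m/s and v_y0 = 64.80 sin 55.4° = 53.34 m/s.
x = vₓ t ⇒ t = 103/36.80 = 2.799 s.
Height: y = v_y0 t − ½ g t² = 53.34 × 2.799 − 4.905 × 2.799² = 149.3 − 38.43 = 110.9 m.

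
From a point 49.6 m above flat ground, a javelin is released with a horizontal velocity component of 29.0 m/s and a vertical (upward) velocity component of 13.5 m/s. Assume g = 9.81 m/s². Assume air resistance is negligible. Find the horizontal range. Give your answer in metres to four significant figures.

With up positive and y = 0 at the ground: y(t) = 49.6 + (13.50) t − 4.905 t². Setting y = 0 and taking the positive root: t = [13.50 + √(13.50² + 2·9.81·49.6)] / 9.81 = (13.50 + 33.99) / 9.81 = 4.841 s.
Horizontal distance: R = vₓ t = 29.00 × 4.841 = 140.4 m.

140.4 m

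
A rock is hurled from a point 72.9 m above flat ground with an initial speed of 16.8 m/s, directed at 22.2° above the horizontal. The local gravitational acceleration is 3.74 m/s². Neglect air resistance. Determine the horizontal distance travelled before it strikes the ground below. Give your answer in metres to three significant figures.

127 m

Horizontal component vₓ = 16.80 cos 22.2° = 15.55 m/s; vertical v_y0 = 16.80 sin 22.2° = 6.348 m/s.
With up positive and y = 0 at the ground: y(t) = 72.9 + (6.348) t − 1.870 t². Setting y = 0 and taking the positive root: t = [6.348 + √(6.348² + 2·3.74·72.9)] / 3.74 = (6.348 + 24.20) / 3.74 = 8.168 s.
Horizontal distance: R = vₓ t = 15.55 × 8.168 = 127.0 m.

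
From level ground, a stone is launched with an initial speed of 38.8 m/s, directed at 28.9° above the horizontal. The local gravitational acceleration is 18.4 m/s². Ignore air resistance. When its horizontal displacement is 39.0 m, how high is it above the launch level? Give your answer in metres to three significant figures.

Resolve: vₓ = 38.80 cos 28.9° = 33.97 m/s and v_y0 = 38.80 sin 28.9° = 18.75 m/s.
x = vₓ t ⇒ t = 39.0/33.97 = 1.148 s.
Height: y = v_y0 t − ½ g t² = 18.75 × 1.148 − 9.200 × 1.148² = 21.53 − 12.13 = 9.402 m.

9.40 m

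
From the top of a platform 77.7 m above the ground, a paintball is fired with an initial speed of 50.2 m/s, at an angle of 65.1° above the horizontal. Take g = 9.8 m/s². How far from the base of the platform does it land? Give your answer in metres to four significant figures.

Components: vₓ = 50.20 cos 65.1° = 21.14 m/s, v_y0 = 50.20 sin 65.1° = 45.53 m/s.
Vertical motion (up positive, ground at y = 0): 4.900 t² − (45.53) t − 77.7 = 0, so t = (45.53 + √(45.53² + 2·9.80·77.7)) / 9.80 = (45.53 + 59.97) / 9.80 = 10.77 s.
Horizontal distance: R = vₓ t = 21.14 × 10.77 = 227.5 m.

227.5 m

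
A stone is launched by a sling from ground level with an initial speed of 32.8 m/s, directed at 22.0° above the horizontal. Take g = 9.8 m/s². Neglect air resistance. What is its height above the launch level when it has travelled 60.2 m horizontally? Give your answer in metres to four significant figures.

5.122 m

Horizontal component vₓ = 32.80 cos 22.0° = 30.41 m/s; vertical v_y0 = 32.80 sin 22.0° = 12.29 m/s.
x = vₓ t ⇒ t = 60.2/30.41 = 1.980 s.
Height: y = v_y0 t − ½ g t² = 12.29 × 1.980 − 4.900 × 1.980² = 24.32 − 19.20 = 5.122 m.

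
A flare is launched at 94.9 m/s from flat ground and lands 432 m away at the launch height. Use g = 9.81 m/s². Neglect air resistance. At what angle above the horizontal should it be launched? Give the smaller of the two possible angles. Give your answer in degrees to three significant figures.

14.0°

From R = (v₀²/g) sin 2θ: sin 2θ = 9.81 × 432 / 9006.0 = 0.4706.
2θ = 28.07° or 180° − 28.07° = 151.9°, so θ = 14.04° or 75.96°.
The smaller angle is 14.04°.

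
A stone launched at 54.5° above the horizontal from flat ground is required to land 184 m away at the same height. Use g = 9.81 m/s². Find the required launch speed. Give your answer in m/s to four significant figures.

From R = (v₀² / g) sin 2θ: v₀ = √(gR / sin 2θ).
v₀ = √(9.81 × 184 / sin 109.0°) = √(1805 / 0.9455) = √1909.0 = 43.69 m/s.

43.69 m/s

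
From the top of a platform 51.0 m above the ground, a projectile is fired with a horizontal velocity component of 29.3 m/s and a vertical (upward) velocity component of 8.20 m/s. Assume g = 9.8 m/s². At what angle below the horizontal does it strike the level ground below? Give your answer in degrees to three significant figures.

48.1°

Vertical motion (up positive, ground at y = 0): 4.900 t² − (8.200) t − 51.0 = 0, so t = (8.200 + √(8.200² + 2·9.80·51.0)) / 9.80 = (8.200 + 32.66) / 9.80 = 4.170 s.
At impact: v_y = v_y0 − g t = −32.66 m/s; vₓ = 29.30 m/s.
Angle below horizontal: arctan(|v_y|/vₓ) = arctan(32.66/29.30) = 48.11°.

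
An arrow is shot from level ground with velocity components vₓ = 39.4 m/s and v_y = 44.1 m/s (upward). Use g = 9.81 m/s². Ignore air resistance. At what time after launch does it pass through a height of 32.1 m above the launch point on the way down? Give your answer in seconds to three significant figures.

8.19 s

Height y(t) = 44.10 t − 4.905 t² = 32.1 gives 4.905 t² − 44.10 t + 32.1 = 0.
t = [44.10 ± √(44.10² − 2·9.81·32.1)] / 9.81 = (44.10 ± 36.26) / 9.81, so t = 0.7989 s or t = 8.192 s.
The descending-branch root is 8.192 s.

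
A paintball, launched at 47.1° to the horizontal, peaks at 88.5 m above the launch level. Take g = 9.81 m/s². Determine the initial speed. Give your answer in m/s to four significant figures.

56.88 m/s

At the peak v_y = 0, so v_y0 = √(2gH) = √(2 × 9.81 × 88.5) = 41.67 m/s.
v_y0 = v₀ sin θ ⇒ v₀ = 41.67 / sin 47.1° = 56.88 m/s.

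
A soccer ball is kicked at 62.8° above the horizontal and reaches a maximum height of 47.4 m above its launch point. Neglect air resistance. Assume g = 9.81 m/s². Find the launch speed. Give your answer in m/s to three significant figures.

At the peak v_y = 0, so v_y0 = √(2gH) = √(2 × 9.81 × 47.4) = 30.50 m/s.
v_y0 = v₀ sin θ ⇒ v₀ = 30.50 / sin 62.8° = 34.29 m/s.

34.3 m/s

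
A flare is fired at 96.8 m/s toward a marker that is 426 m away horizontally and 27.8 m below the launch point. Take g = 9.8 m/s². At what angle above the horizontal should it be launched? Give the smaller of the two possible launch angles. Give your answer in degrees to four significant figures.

Trajectory: y = x tanθ − g x² (1 + tan²θ)/(2v₀²). With x = 426, y = −27.8, v₀ = 96.8, g = 9.80:
94.90 tan²θ − 426 tanθ + (67.10) = 0.
tanθ = [426 ± √(426² − 4 × 94.90 × (67.10))] / (2 × 94.90) = (426 ± 395.0) / 189.8, giving tanθ = 0.1635 or 4.325.
θ = 9.284° or 76.98°; the smaller is 9.284°.

9.284°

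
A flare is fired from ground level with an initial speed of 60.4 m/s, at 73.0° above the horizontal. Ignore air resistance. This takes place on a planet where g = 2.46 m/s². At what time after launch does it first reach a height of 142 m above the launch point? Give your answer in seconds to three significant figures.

2.60 s

Resolve: vₓ = 60.40 cos 73.0° = 17.66 m/s and v_y0 = 60.40 sin 73.0° = 57.76 m/s.
Require v_y0 t − ½ g t² = 142, i.e. 1.230 t² − 57.76 t + 142 = 0.
t = [57.76 ± √(57.76² − 2·2.46·142)] / 2.46 = (57.76 ± 51.36) / 2.46, so t = 2.603 s or t = 44.36 s.
The first (ascending) time is 2.603 s.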